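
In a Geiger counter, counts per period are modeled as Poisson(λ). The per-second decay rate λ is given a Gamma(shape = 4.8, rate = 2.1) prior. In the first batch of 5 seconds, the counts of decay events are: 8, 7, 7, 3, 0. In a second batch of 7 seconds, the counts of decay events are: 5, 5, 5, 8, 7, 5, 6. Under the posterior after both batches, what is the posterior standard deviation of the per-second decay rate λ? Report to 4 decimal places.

0.5968

With a Gamma(shape α, rate β) prior, the Poisson likelihood is conjugate: the posterior is Gamma(α + ΣXᵢ, β + n).
Batch 1: sum of counts S = 25 over n = 5 seconds.
After batch 1: Gamma(α+S, β+n) = Gamma(4.8+25, 2.1+5) = Gamma(29.8, 7.1).
Batch 2: sum of counts S = 41 over n = 7 seconds.
After batch 2: Gamma(α+S, β+n) = Gamma(29.8+41, 7.1+7) = Gamma(70.8, 14.1).
SD = √α/β = √70.8/14.1 = 0.5968.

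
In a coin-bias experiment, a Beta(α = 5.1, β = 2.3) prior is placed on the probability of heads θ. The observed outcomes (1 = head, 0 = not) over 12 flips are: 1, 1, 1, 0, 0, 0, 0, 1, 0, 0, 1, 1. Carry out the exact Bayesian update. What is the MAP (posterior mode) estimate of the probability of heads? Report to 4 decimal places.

0.5805

The Beta prior is conjugate to a Binomial/Bernoulli likelihood; the update adds successes to α and failures to β.
Posterior: Beta(α+k, β+n−k) = Beta(5.1+6, 2.3+6) = Beta(11.1, 8.3).
Mode of Beta(a,b) for a,b>1 is (a−1)/(a+b−2) = 10.1/17.4 = 0.5805.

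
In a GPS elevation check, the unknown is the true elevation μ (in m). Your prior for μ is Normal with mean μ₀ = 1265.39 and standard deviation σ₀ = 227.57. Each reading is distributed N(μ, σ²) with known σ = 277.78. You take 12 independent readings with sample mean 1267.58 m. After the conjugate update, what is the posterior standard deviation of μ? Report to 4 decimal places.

For Normal data with known variance σ², a Normal(μ₀, σ₀²) prior on μ is conjugate. Posterior precision = 1/σ₀² + n/σ²; posterior mean is the precision-weighted average of μ₀ and x̄.
σ₀² = 227.57² = 51788.1049, σ² = 277.78² = 77161.7284; σ² + n·σ₀² = 77161.7284 + 12·51788.1049 = 698618.9872.
Posterior precision = 1/σ₀² + n/σ² = 1/51788.1049 + 12/77161.7284 = (σ² + n·σ₀²)/(σ₀²σ²) = 698618.9872/(51788.1049·77161.7284); posterior variance σₙ² = σ₀²σ²/(σ² + n·σ₀²) = 51788.1049·77161.7284/698618.9872 = 5719.941424.
Posterior SD = √σₙ² = √(51788.1049·77161.7284/698618.9872) = 75.6303.

75.6303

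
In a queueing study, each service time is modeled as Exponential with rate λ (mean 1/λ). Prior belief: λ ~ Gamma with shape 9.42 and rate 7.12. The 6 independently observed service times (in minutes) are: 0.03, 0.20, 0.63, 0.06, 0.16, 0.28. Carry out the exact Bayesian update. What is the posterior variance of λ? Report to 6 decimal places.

0.214434

With a Gamma(shape α, rate β) prior on the exponential rate λ, the posterior after n observations with total T = Σxᵢ is Gamma(α+n, β+T).
Sum of observations T = 1.36 minutes; n = 6.
Posterior: Gamma(9.42+6, 7.12+1.36) = Gamma(15.42, 8.48).
Var = α/β² = 0.214434.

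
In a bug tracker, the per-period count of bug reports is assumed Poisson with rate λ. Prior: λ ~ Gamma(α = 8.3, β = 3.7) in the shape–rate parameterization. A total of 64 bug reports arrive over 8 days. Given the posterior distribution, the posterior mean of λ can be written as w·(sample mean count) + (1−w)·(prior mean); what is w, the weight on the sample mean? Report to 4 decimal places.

0.6838

With a Gamma(shape α, rate β) prior, the Poisson likelihood is conjugate: the posterior is Gamma(α + ΣXᵢ, β + n).
Posterior mean = (α₀+S)/(β₀+n) = [n/(β₀+n)]·(S/n) + [β₀/(β₀+n)]·(α₀/β₀), so only n and β₀ enter the weight.
Weight on data w = n/(β₀+n) = 8/(3.7+8) = 8/11.7 = 0.6838.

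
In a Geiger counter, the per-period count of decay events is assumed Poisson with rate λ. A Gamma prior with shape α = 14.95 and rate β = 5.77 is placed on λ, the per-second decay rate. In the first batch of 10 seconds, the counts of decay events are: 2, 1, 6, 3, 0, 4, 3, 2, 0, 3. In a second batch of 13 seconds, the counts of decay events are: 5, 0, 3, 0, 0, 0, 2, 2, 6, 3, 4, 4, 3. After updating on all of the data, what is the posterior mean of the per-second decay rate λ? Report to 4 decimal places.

2.4661

With a Gamma(shape α, rate β) prior, the Poisson likelihood is conjugate: the posterior is Gamma(α + ΣXᵢ, β + n).
Batch 1: sum of counts S = 24 over n = 10 seconds.
After batch 1: Gamma(α+S, β+n) = Gamma(14.95+24, 5.77+10) = Gamma(38.95, 15.77).
Batch 2: sum of counts S = 32 over n = 13 seconds.
After batch 2: Gamma(α+S, β+n) = Gamma(38.95+32, 15.77+13) = Gamma(70.95, 28.77).
Posterior mean = α/β = 70.95/28.77 = 2.4661.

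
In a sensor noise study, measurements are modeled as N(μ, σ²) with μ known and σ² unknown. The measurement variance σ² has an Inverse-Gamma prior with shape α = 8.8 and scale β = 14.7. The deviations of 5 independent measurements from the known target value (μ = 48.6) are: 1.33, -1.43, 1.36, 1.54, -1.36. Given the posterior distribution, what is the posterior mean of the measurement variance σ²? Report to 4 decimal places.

With known mean μ and an Inverse-Gamma(α, β) prior on σ², the Normal likelihood is conjugate: posterior is Inv-Gamma(α + n/2, β + Σ(xᵢ−μ)²/2).
Σ(xᵢ−μ)² = (1.33)² + (-1.43)² + (1.36)² + (1.54)² + (-1.36)² = 9.8846.
Posterior: Inv-Gamma(8.8 + 5/2, 14.7 + 9.8846/2) = Inv-Gamma(11.30, 19.64230).
E[σ²|data] = β/(α−1) = 19.64230/10.30 = 1.9070.

1.9070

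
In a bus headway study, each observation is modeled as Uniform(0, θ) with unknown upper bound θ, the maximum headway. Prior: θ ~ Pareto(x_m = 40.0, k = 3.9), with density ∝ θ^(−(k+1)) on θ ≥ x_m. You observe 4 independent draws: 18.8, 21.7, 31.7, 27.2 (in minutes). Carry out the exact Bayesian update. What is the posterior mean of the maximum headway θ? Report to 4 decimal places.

45.7971

A Pareto(scale x_m, shape k) prior on the upper bound θ of Uniform(0, θ) is conjugate: posterior is Pareto(max(x_m, max xᵢ), k + n).
Sample maximum = 31.7; prior scale x_m = 40.0 → posterior scale = max = 40.0.
Posterior shape = 3.9 + 4 = 7.9.
E[θ|data] = k·x_m/(k−1) = 7.9·40.0/6.9 = 45.7971.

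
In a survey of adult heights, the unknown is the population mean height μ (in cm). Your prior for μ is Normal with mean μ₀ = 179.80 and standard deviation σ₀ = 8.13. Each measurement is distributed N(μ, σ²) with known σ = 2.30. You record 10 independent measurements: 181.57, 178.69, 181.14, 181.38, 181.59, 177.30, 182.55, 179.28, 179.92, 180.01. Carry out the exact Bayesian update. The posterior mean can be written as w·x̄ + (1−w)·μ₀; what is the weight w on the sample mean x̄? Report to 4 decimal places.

0.9921

For Normal data with known variance σ², a Normal(μ₀, σ₀²) prior on μ is conjugate. Posterior precision = 1/σ₀² + n/σ²; posterior mean is the precision-weighted average of μ₀ and x̄.
σ₀² = 8.13² = 66.0969, σ² = 2.30² = 5.29. Prior precision 1/σ₀² = 1/66.0969; data precision n/σ² = 10/5.29.
w = (n/σ²)/(1/σ₀² + n/σ²) = n·σ₀²/(σ² + n·σ₀²) = 10·66.0969/(5.29 + 10·66.0969) = 660.969/666.259 = 0.9921.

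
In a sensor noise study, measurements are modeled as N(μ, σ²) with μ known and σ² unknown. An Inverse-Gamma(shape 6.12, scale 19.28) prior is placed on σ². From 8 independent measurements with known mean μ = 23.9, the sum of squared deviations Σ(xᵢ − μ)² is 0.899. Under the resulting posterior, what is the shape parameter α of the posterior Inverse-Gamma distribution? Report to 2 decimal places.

With known mean μ and an Inverse-Gamma(α, β) prior on σ², the Normal likelihood is conjugate: posterior is Inv-Gamma(α + n/2, β + Σ(xᵢ−μ)²/2).
Posterior: Inv-Gamma(6.12 + 8/2, 19.28 + 0.899/2) = Inv-Gamma(10.12, 19.7295).
Posterior α = 10.12.

10.12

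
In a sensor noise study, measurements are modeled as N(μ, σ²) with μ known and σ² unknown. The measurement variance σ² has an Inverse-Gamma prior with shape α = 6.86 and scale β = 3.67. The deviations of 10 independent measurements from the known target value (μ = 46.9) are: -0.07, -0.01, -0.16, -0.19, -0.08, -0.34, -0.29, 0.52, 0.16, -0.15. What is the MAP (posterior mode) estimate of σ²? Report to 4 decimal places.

0.3084

With known mean μ and an Inverse-Gamma(α, β) prior on σ², the Normal likelihood is conjugate: posterior is Inv-Gamma(α + n/2, β + Σ(xᵢ−μ)²/2).
Σ(xᵢ−μ)² = (-0.07)² + (-0.01)² + (-0.16)² + (-0.19)² + (-0.08)² + (-0.34)² + (-0.29)² + (0.52)² + (0.16)² + (-0.15)² = 0.5913.
Posterior: Inv-Gamma(6.86 + 10/2, 3.67 + 0.5913/2) = Inv-Gamma(11.86, 3.96565).
Mode = β/(α+1) = 3.96565/12.86 = 0.3084.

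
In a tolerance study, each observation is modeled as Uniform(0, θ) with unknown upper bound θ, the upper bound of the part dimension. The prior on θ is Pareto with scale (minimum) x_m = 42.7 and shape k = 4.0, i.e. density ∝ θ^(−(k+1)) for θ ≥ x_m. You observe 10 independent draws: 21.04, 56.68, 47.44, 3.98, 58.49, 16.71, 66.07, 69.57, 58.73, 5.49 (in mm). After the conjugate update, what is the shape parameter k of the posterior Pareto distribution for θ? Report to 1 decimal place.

A Pareto(scale x_m, shape k) prior on the upper bound θ of Uniform(0, θ) is conjugate: posterior is Pareto(max(x_m, max xᵢ), k + n).
Sample maximum = 69.57; prior scale x_m = 42.7 → posterior scale = max = 69.57.
Posterior shape = 4.0 + 10 = 14.0.
Posterior shape k = 14.0.

14.0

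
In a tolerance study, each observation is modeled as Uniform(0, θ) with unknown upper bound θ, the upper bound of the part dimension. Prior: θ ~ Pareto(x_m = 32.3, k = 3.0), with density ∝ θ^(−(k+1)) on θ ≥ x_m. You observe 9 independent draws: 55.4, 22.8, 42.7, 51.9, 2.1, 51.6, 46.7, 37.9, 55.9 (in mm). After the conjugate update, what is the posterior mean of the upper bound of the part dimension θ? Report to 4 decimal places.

60.9818

A Pareto(scale x_m, shape k) prior on the upper bound θ of Uniform(0, θ) is conjugate: posterior is Pareto(max(x_m, max xᵢ), k + n).
Sample maximum = 55.9; prior scale x_m = 32.3 → posterior scale = max = 55.9.
Posterior shape = 3.0 + 9 = 12.0.
E[θ|data] = k·x_m/(k−1) = 12.0·55.9/11.0 = 60.9818.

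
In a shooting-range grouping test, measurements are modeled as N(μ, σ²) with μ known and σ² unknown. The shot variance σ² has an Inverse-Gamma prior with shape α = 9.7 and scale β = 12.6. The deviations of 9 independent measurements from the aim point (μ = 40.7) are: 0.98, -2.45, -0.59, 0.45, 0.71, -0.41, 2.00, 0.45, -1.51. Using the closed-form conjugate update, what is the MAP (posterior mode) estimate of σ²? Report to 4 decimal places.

With known mean μ and an Inverse-Gamma(α, β) prior on σ², the Normal likelihood is conjugate: posterior is Inv-Gamma(α + n/2, β + Σ(xᵢ−μ)²/2).
Σ(xᵢ−μ)² = (0.98)² + (-2.45)² + (-0.59)² + (0.45)² + (0.71)² + (-0.41)² + (2.00)² + (0.45)² + (-1.51)² = 14.6683.
Posterior: Inv-Gamma(9.7 + 9/2, 12.6 + 14.6683/2) = Inv-Gamma(14.20, 19.93415).
Mode = β/(α+1) = 19.93415/15.20 = 1.3115.

1.3115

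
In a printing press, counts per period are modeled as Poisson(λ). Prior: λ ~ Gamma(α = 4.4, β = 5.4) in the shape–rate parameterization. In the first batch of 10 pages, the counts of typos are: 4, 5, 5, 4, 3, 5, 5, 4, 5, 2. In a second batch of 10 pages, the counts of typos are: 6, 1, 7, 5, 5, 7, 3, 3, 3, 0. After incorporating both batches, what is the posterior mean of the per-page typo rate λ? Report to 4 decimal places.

With a Gamma(shape α, rate β) prior, the Poisson likelihood is conjugate: the posterior is Gamma(α + ΣXᵢ, β + n).
Batch 1: sum of counts S = 42 over n = 10 pages.
After batch 1: Gamma(α+S, β+n) = Gamma(4.4+42, 5.4+10) = Gamma(46.4, 15.4).
Batch 2: sum of counts S = 40 over n = 10 pages.
After batch 2: Gamma(α+S, β+n) = Gamma(46.4+40, 15.4+10) = Gamma(86.4, 25.4).
Posterior mean = α/β = 86.4/25.4 = 3.4016.

3.4016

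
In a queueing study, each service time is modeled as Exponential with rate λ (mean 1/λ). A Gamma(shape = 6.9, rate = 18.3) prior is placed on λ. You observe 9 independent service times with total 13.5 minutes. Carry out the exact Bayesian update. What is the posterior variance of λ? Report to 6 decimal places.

0.015723

With a Gamma(shape α, rate β) prior on the exponential rate λ, the posterior after n observations with total T = Σxᵢ is Gamma(α+n, β+T).
Posterior: Gamma(6.9+9, 18.3+13.5) = Gamma(15.9, 31.8).
Var = α/β² = 0.015723.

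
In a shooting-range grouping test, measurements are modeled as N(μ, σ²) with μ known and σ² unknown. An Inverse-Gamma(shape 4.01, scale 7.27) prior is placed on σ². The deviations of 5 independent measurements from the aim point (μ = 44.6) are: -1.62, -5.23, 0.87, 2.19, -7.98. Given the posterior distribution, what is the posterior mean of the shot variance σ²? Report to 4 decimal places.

10.3222

With known mean μ and an Inverse-Gamma(α, β) prior on σ², the Normal likelihood is conjugate: posterior is Inv-Gamma(α + n/2, β + Σ(xᵢ−μ)²/2).
Σ(xᵢ−μ)² = (-1.62)² + (-5.23)² + (0.87)² + (2.19)² + (-7.98)² = 99.2107.
Posterior: Inv-Gamma(4.01 + 5/2, 7.27 + 99.2107/2) = Inv-Gamma(6.51, 56.87535).
E[σ²|data] = β/(α−1) = 56.87535/5.51 = 10.3222.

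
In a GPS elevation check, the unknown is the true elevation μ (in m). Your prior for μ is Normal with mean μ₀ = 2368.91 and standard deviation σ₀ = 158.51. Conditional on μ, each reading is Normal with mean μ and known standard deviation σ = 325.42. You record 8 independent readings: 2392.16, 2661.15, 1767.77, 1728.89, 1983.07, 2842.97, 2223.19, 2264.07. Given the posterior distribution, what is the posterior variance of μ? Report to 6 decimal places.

For Normal data with known variance σ², a Normal(μ₀, σ₀²) prior on μ is conjugate. Posterior precision = 1/σ₀² + n/σ²; posterior mean is the precision-weighted average of μ₀ and x̄.
σ₀² = 158.51² = 25125.4201, σ² = 325.42² = 105898.1764; σ² + n·σ₀² = 105898.1764 + 8·25125.4201 = 306901.5372.
Posterior precision = 1/σ₀² + n/σ² = 1/25125.4201 + 8/105898.1764 = (σ² + n·σ₀²)/(σ₀²σ²) = 306901.5372/(25125.4201·105898.1764); posterior variance σₙ² = σ₀²σ²/(σ² + n·σ₀²) = 25125.4201·105898.1764/306901.5372 = 8669.673649.

8669.673649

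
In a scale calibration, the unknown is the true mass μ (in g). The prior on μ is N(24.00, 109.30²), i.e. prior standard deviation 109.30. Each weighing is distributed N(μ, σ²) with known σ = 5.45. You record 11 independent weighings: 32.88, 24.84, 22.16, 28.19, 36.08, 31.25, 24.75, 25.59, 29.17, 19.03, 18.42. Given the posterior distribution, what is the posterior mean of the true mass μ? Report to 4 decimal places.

For Normal data with known variance σ², a Normal(μ₀, σ₀²) prior on μ is conjugate. Posterior precision = 1/σ₀² + n/σ²; posterior mean is the precision-weighted average of μ₀ and x̄.
Σxᵢ = 32.88 + 24.84 + 22.16 + 28.19 + 36.08 + 31.25 + 24.75 + 25.59 + 29.17 + 19.03 + 18.42 = 292.36, so n·x̄ = 292.36.
σ₀² = 109.30² = 11946.49, σ² = 5.45² = 29.7025; σ² + n·σ₀² = 29.7025 + 11·11946.49 = 131441.0925.
Posterior mean = (μ₀/σ₀² + n·x̄/σ²)/(1/σ₀² + n/σ²) = (σ²·μ₀ + σ₀²·n·x̄)/(σ² + n·σ₀²) = (29.7025·24.00 + 11946.49·292.36)/131441.0925 = 3493388.6764/131441.0925 = 26.5776.

26.5776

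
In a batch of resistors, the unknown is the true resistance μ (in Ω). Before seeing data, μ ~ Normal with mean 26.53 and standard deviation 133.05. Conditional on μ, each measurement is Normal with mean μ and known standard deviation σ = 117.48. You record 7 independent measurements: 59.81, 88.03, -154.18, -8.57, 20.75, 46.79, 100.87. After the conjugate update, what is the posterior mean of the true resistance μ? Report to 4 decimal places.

For Normal data with known variance σ², a Normal(μ₀, σ₀²) prior on μ is conjugate. Posterior precision = 1/σ₀² + n/σ²; posterior mean is the precision-weighted average of μ₀ and x̄.
Σxᵢ = 59.81 + 88.03 + (-154.18) + (-8.57) + 20.75 + 46.79 + 100.87 = 153.5, so n·x̄ = 153.5.
σ₀² = 133.05² = 17702.3025, σ² = 117.48² = 13801.5504; σ² + n·σ₀² = 13801.5504 + 7·17702.3025 = 137717.6679.
Posterior mean = (μ₀/σ₀² + n·x̄/σ²)/(1/σ₀² + n/σ²) = (σ²·μ₀ + σ₀²·n·x̄)/(σ² + n·σ₀²) = (13801.5504·26.53 + 17702.3025·153.5)/137717.6679 = 3083458.565862/137717.6679 = 22.3897.

22.3897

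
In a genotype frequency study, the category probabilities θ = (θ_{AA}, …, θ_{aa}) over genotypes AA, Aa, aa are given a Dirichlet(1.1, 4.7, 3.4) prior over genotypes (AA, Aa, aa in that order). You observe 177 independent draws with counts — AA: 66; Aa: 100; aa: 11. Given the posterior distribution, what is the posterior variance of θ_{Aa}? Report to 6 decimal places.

The Dirichlet prior is conjugate to the Multinomial likelihood: each posterior αⱼ = prior αⱼ + observed count nⱼ.
Posterior concentration: (67.1, 104.7, 14.4), total = 186.2.
Var[θ_j] = α_j(Σα−α_j)/((Σα)²(Σα+1)) = 104.7·81.5/(186.2²·187.2) = 0.001315.

0.001315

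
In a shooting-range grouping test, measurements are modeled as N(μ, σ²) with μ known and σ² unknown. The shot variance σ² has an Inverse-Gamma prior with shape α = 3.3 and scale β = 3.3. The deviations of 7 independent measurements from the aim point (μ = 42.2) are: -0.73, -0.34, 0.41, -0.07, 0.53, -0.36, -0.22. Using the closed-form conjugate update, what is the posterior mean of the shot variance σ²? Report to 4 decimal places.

0.6793

With known mean μ and an Inverse-Gamma(α, β) prior on σ², the Normal likelihood is conjugate: posterior is Inv-Gamma(α + n/2, β + Σ(xᵢ−μ)²/2).
Σ(xᵢ−μ)² = (-0.73)² + (-0.34)² + (0.41)² + (-0.07)² + (0.53)² + (-0.36)² + (-0.22)² = 1.2804.
Posterior: Inv-Gamma(3.3 + 7/2, 3.3 + 1.2804/2) = Inv-Gamma(6.80, 3.94020).
E[σ²|data] = β/(α−1) = 3.94020/5.80 = 0.6793.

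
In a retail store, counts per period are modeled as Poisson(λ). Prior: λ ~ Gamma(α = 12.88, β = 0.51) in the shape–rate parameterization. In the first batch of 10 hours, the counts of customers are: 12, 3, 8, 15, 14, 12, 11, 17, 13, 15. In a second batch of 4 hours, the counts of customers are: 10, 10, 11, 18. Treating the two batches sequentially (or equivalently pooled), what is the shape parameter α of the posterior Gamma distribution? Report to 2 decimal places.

181.88

With a Gamma(shape α, rate β) prior, the Poisson likelihood is conjugate: the posterior is Gamma(α + ΣXᵢ, β + n).
Batch 1: sum of counts S = 120 over n = 10 hours.
After batch 1: Gamma(α+S, β+n) = Gamma(12.88+120, 0.51+10) = Gamma(132.88, 10.51).
Batch 2: sum of counts S = 49 over n = 4 hours.
After batch 2: Gamma(α+S, β+n) = Gamma(132.88+49, 10.51+4) = Gamma(181.88, 14.51).
Posterior α = 181.88.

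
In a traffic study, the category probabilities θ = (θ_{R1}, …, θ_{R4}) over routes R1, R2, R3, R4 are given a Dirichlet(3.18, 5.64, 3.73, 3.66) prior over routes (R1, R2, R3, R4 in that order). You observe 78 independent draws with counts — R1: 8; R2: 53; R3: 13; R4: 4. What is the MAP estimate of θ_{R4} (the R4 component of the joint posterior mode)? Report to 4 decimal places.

0.0738

The Dirichlet prior is conjugate to the Multinomial likelihood: each posterior αⱼ = prior αⱼ + observed count nⱼ.
Posterior concentration: (11.18, 58.64, 16.73, 7.66), total = 94.21.
Joint mode component: (α_{R4}−1)/(Σα−K) = 6.66/90.21 = 0.0738.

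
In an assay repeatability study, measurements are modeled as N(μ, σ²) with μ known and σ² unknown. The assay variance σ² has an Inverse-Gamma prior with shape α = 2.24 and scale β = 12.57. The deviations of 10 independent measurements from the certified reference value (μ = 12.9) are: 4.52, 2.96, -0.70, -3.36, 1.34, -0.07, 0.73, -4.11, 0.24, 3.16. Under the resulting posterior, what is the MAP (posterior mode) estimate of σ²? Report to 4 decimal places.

5.7876

With known mean μ and an Inverse-Gamma(α, β) prior on σ², the Normal likelihood is conjugate: posterior is Inv-Gamma(α + n/2, β + Σ(xᵢ−μ)²/2).
Σ(xᵢ−μ)² = (4.52)² + (2.96)² + (-0.70)² + (-3.36)² + (1.34)² + (-0.07)² + (0.73)² + (-4.11)² + (0.24)² + (3.16)² = 70.2403.
Posterior: Inv-Gamma(2.24 + 10/2, 12.57 + 70.2403/2) = Inv-Gamma(7.24, 47.69015).
Mode = β/(α+1) = 47.69015/8.24 = 5.7876.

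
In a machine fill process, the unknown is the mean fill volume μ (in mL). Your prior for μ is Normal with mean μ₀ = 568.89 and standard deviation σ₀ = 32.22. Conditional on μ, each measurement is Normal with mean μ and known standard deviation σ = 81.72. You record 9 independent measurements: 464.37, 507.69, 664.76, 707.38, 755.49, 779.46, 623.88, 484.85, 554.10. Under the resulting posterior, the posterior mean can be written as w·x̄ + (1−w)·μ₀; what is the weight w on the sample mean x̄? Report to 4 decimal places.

0.5832

For Normal data with known variance σ², a Normal(μ₀, σ₀²) prior on μ is conjugate. Posterior precision = 1/σ₀² + n/σ²; posterior mean is the precision-weighted average of μ₀ and x̄.
σ₀² = 32.22² = 1038.1284, σ² = 81.72² = 6678.1584. Prior precision 1/σ₀² = 1/1038.1284; data precision n/σ² = 9/6678.1584.
w = (n/σ²)/(1/σ₀² + n/σ²) = n·σ₀²/(σ² + n·σ₀²) = 9·1038.1284/(6678.1584 + 9·1038.1284) = 9343.1556/16021.314 = 0.5832.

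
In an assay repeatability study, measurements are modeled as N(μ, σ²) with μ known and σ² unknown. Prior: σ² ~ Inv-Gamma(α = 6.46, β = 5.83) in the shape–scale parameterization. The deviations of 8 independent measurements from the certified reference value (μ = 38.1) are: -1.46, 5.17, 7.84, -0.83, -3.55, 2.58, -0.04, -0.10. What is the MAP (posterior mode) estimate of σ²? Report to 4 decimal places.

5.3205

With known mean μ and an Inverse-Gamma(α, β) prior on σ², the Normal likelihood is conjugate: posterior is Inv-Gamma(α + n/2, β + Σ(xᵢ−μ)²/2).
Σ(xᵢ−μ)² = (-1.46)² + (5.17)² + (7.84)² + (-0.83)² + (-3.55)² + (2.58)² + (-0.04)² + (-0.10)² = 110.2855.
Posterior: Inv-Gamma(6.46 + 8/2, 5.83 + 110.2855/2) = Inv-Gamma(10.46, 60.97275).
Mode = β/(α+1) = 60.97275/11.46 = 5.3205.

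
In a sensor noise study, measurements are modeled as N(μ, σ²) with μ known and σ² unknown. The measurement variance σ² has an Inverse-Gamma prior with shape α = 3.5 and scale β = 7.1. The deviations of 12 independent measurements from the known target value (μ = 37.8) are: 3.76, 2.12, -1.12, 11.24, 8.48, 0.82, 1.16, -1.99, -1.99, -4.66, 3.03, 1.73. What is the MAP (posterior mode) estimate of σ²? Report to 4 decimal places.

13.1506

With known mean μ and an Inverse-Gamma(α, β) prior on σ², the Normal likelihood is conjugate: posterior is Inv-Gamma(α + n/2, β + Σ(xᵢ−μ)²/2).
Σ(xᵢ−μ)² = (3.76)² + (2.12)² + (-1.12)² + (11.24)² + (8.48)² + (0.82)² + (1.16)² + (-1.99)² + (-1.99)² + (-4.66)² + (3.03)² + (1.73)² = 261.9620.
Posterior: Inv-Gamma(3.5 + 12/2, 7.1 + 261.9620/2) = Inv-Gamma(9.50, 138.08100).
Mode = β/(α+1) = 138.08100/10.50 = 13.1506.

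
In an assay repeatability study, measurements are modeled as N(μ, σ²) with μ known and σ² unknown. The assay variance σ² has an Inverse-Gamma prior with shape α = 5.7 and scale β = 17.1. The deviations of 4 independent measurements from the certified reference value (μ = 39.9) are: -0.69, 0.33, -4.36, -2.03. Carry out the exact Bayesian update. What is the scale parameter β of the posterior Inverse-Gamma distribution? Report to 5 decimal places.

28.95775

With known mean μ and an Inverse-Gamma(α, β) prior on σ², the Normal likelihood is conjugate: posterior is Inv-Gamma(α + n/2, β + Σ(xᵢ−μ)²/2).
Σ(xᵢ−μ)² = (-0.69)² + (0.33)² + (-4.36)² + (-2.03)² = 23.7155.
Posterior: Inv-Gamma(5.7 + 4/2, 17.1 + 23.7155/2) = Inv-Gamma(7.70, 28.95775).
Posterior β = 28.95775.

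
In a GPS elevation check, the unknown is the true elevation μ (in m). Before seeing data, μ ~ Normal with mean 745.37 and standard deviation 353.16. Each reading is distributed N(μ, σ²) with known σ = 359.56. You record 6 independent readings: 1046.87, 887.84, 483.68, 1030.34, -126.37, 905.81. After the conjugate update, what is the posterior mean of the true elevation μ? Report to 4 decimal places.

For Normal data with known variance σ², a Normal(μ₀, σ₀²) prior on μ is conjugate. Posterior precision = 1/σ₀² + n/σ²; posterior mean is the precision-weighted average of μ₀ and x̄.
Σxᵢ = 1046.87 + 887.84 + 483.68 + 1030.34 + (-126.37) + 905.81 = 4228.17, so n·x̄ = 4228.17.
σ₀² = 353.16² = 124721.9856, σ² = 359.56² = 129283.3936; σ² + n·σ₀² = 129283.3936 + 6·124721.9856 = 877615.3072.
Posterior mean = (μ₀/σ₀² + n·x̄/σ²)/(1/σ₀² + n/σ²) = (σ²·μ₀ + σ₀²·n·x̄)/(σ² + n·σ₀²) = (129283.3936·745.37 + 124721.9856·4228.17)/877615.3072 = 623709720.941984/877615.3072 = 710.6869.

710.6869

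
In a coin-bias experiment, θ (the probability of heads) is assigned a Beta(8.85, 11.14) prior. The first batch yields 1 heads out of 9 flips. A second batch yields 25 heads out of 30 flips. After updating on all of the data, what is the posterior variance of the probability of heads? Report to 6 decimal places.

The Beta prior is conjugate to a Binomial/Bernoulli likelihood; the update adds successes to α and failures to β.
After batch 1: Beta(8.85+1, 11.14+8) = Beta(9.85, 19.14).
After batch 2: Beta(9.85+25, 19.14+5) = Beta(34.85, 24.14).
Var = αβ/((α+β)²(α+β+1)) = 34.85·24.14/(58.99²·59.99) = 0.004030.

0.004030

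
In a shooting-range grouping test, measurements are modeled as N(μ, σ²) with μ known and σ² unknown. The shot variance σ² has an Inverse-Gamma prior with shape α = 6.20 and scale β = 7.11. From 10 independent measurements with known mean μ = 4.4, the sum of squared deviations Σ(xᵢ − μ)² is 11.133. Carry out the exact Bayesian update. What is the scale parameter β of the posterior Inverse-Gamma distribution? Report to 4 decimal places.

With known mean μ and an Inverse-Gamma(α, β) prior on σ², the Normal likelihood is conjugate: posterior is Inv-Gamma(α + n/2, β + Σ(xᵢ−μ)²/2).
Posterior: Inv-Gamma(6.20 + 10/2, 7.11 + 11.133/2) = Inv-Gamma(11.20, 12.6765).
Posterior β = 12.6765.

12.6765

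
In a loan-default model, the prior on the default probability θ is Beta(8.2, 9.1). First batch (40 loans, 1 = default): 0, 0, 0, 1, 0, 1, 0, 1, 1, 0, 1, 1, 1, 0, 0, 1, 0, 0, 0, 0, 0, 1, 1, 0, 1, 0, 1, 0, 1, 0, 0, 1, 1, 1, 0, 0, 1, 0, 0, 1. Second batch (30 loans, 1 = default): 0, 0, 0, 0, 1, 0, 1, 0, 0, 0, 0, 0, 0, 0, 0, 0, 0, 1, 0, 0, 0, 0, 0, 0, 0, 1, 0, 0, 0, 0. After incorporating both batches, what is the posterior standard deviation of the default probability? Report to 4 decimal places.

The Beta prior is conjugate to a Binomial/Bernoulli likelihood; the update adds successes to α and failures to β.
After batch 1: Beta(8.2+18, 9.1+22) = Beta(26.2, 31.1).
After batch 2: Beta(26.2+4, 31.1+26) = Beta(30.2, 57.1).
Var = αβ/((α+β)²(α+β+1)) = 30.2·57.1/(87.3²·88.3) = 0.00256244; SD = √0.00256244 = 0.0506.

0.0506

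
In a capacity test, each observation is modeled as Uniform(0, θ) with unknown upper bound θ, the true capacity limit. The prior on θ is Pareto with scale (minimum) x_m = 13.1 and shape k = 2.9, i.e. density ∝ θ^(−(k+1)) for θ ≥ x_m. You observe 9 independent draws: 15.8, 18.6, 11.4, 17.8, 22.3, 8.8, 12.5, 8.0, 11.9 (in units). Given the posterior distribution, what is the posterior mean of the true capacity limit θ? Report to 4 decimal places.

24.3459

A Pareto(scale x_m, shape k) prior on the upper bound θ of Uniform(0, θ) is conjugate: posterior is Pareto(max(x_m, max xᵢ), k + n).
Sample maximum = 22.3; prior scale x_m = 13.1 → posterior scale = max = 22.3.
Posterior shape = 2.9 + 9 = 11.9.
E[θ|data] = k·x_m/(k−1) = 11.9·22.3/10.9 = 24.3459.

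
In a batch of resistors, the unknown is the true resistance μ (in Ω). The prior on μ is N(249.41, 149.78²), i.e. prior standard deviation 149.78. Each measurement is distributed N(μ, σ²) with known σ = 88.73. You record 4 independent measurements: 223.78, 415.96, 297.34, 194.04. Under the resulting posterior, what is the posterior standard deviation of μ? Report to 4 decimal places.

42.5382

For Normal data with known variance σ², a Normal(μ₀, σ₀²) prior on μ is conjugate. Posterior precision = 1/σ₀² + n/σ²; posterior mean is the precision-weighted average of μ₀ and x̄.
σ₀² = 149.78² = 22434.0484, σ² = 88.73² = 7873.0129; σ² + n·σ₀² = 7873.0129 + 4·22434.0484 = 97609.2065.
Posterior precision = 1/σ₀² + n/σ² = 1/22434.0484 + 4/7873.0129 = (σ² + n·σ₀²)/(σ₀²σ²) = 97609.2065/(22434.0484·7873.0129); posterior variance σₙ² = σ₀²σ²/(σ² + n·σ₀²) = 22434.0484·7873.0129/97609.2065 = 1809.496858.
Posterior SD = √σₙ² = √(22434.0484·7873.0129/97609.2065) = 42.5382.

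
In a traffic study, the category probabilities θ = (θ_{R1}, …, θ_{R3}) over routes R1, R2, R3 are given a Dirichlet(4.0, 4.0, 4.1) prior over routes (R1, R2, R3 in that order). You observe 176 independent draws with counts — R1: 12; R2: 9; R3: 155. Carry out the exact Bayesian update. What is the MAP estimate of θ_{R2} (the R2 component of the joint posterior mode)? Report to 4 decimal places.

0.0648

The Dirichlet prior is conjugate to the Multinomial likelihood: each posterior αⱼ = prior αⱼ + observed count nⱼ.
Posterior concentration: (16.0, 13.0, 159.1), total = 188.1.
Joint mode component: (α_{R2}−1)/(Σα−K) = 12.0/185.1 = 0.0648.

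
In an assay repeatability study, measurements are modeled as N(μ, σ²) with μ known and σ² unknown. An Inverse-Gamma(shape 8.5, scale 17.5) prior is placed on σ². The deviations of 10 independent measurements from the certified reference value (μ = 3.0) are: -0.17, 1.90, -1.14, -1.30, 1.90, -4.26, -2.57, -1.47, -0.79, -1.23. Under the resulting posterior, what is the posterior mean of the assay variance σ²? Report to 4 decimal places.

With known mean μ and an Inverse-Gamma(α, β) prior on σ², the Normal likelihood is conjugate: posterior is Inv-Gamma(α + n/2, β + Σ(xᵢ−μ)²/2).
Σ(xᵢ−μ)² = (-0.17)² + (1.90)² + (-1.14)² + (-1.30)² + (1.90)² + (-4.26)² + (-2.57)² + (-1.47)² + (-0.79)² + (-1.23)² = 39.2889.
Posterior: Inv-Gamma(8.5 + 10/2, 17.5 + 39.2889/2) = Inv-Gamma(13.50, 37.14445).
E[σ²|data] = β/(α−1) = 37.14445/12.50 = 2.9716.

2.9716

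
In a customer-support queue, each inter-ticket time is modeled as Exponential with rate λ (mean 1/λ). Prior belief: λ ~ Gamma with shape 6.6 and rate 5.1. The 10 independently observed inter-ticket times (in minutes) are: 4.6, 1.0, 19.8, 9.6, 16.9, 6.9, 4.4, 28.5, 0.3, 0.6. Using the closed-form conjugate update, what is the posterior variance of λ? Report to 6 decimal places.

With a Gamma(shape α, rate β) prior on the exponential rate λ, the posterior after n observations with total T = Σxᵢ is Gamma(α+n, β+T).
Sum of observations T = 92.6 minutes; n = 10.
Posterior: Gamma(6.6+10, 5.1+92.6) = Gamma(16.6, 97.7).
Var = α/β² = 0.001739.

0.001739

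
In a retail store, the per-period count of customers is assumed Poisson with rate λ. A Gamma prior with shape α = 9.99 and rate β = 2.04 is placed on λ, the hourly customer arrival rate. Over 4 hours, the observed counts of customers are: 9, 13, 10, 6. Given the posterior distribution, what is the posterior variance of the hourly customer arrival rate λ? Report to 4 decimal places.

With a Gamma(shape α, rate β) prior, the Poisson likelihood is conjugate: the posterior is Gamma(α + ΣXᵢ, β + n).
Sum of counts S = 38 over n = 4 hours.
Posterior: Gamma(α+S, β+n) = Gamma(9.99+38, 2.04+4) = Gamma(47.99, 6.04).
Var = α/β² = 47.99/6.04² = 1.3155.

1.3155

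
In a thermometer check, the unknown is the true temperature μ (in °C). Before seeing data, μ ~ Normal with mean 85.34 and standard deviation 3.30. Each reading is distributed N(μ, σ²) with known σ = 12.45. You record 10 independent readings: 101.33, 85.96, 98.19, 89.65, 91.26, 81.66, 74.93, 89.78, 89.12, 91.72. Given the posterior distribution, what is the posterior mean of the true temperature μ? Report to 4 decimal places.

For Normal data with known variance σ², a Normal(μ₀, σ₀²) prior on μ is conjugate. Posterior precision = 1/σ₀² + n/σ²; posterior mean is the precision-weighted average of μ₀ and x̄.
Σxᵢ = 101.33 + 85.96 + 98.19 + 89.65 + 91.26 + 81.66 + 74.93 + 89.78 + 89.12 + 91.72 = 893.6, so n·x̄ = 893.6.
σ₀² = 3.30² = 10.89, σ² = 12.45² = 155.0025; σ² + n·σ₀² = 155.0025 + 10·10.89 = 263.9025.
Posterior mean = (μ₀/σ₀² + n·x̄/σ²)/(1/σ₀² + n/σ²) = (σ²·μ₀ + σ₀²·n·x̄)/(σ² + n·σ₀²) = (155.0025·85.34 + 10.89·893.6)/263.9025 = 22959.21735/263.9025 = 86.9989.

86.9989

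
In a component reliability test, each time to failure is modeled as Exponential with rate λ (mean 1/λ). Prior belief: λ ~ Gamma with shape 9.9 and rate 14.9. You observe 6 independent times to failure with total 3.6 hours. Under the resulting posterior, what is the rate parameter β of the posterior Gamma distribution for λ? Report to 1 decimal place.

18.5

With a Gamma(shape α, rate β) prior on the exponential rate λ, the posterior after n observations with total T = Σxᵢ is Gamma(α+n, β+T).
Posterior: Gamma(9.9+6, 14.9+3.6) = Gamma(15.9, 18.5).
Posterior β = 18.5.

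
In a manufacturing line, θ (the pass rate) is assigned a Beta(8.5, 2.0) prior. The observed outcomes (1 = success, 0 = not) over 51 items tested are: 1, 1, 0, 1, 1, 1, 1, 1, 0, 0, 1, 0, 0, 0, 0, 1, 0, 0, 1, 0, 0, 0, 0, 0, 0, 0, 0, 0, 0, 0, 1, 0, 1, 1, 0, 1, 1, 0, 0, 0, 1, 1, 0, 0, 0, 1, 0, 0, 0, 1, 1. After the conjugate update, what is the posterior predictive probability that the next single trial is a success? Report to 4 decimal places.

The Beta prior is conjugate to a Binomial/Bernoulli likelihood; the update adds successes to α and failures to β.
Posterior: Beta(α+k, β+n−k) = Beta(8.5+20, 2.0+31) = Beta(28.5, 33.0).
For a single future Bernoulli trial, P(success | data) = α/(α+β) = 0.4634.

0.4634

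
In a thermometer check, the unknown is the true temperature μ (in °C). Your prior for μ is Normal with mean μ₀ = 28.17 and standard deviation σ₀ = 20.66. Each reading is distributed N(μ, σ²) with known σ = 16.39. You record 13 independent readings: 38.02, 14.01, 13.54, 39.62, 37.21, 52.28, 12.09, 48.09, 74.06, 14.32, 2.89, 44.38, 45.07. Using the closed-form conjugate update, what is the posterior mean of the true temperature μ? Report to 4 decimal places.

33.2597

For Normal data with known variance σ², a Normal(μ₀, σ₀²) prior on μ is conjugate. Posterior precision = 1/σ₀² + n/σ²; posterior mean is the precision-weighted average of μ₀ and x̄.
Σxᵢ = 38.02 + 14.01 + 13.54 + 39.62 + 37.21 + 52.28 + 12.09 + 48.09 + 74.06 + 14.32 + 2.89 + 44.38 + 45.07 = 435.58, so n·x̄ = 435.58.
σ₀² = 20.66² = 426.8356, σ² = 16.39² = 268.6321; σ² + n·σ₀² = 268.6321 + 13·426.8356 = 5817.4949.
Posterior mean = (μ₀/σ₀² + n·x̄/σ²)/(1/σ₀² + n/σ²) = (σ²·μ₀ + σ₀²·n·x̄)/(σ² + n·σ₀²) = (268.6321·28.17 + 426.8356·435.58)/5817.4949 = 193488.416905/5817.4949 = 33.2597.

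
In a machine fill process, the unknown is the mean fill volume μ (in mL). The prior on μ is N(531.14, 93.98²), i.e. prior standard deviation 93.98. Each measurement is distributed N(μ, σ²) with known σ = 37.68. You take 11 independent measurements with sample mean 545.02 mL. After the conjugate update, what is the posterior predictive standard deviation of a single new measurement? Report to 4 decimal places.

For Normal data with known variance σ², a Normal(μ₀, σ₀²) prior on μ is conjugate. Posterior precision = 1/σ₀² + n/σ²; posterior mean is the precision-weighted average of μ₀ and x̄.
σ₀² = 93.98² = 8832.2404, σ² = 37.68² = 1419.7824; σ² + n·σ₀² = 1419.7824 + 11·8832.2404 = 98574.4268.
Posterior precision = 1/σ₀² + n/σ² = 1/8832.2404 + 11/1419.7824 = (σ² + n·σ₀²)/(σ₀²σ²) = 98574.4268/(8832.2404·1419.7824); posterior variance σₙ² = σ₀²σ²/(σ² + n·σ₀²) = 8832.2404·1419.7824/98574.4268 = 127.212096.
Predictive variance for one new observation = σₙ² + σ² = 8832.2404·1419.7824/98574.4268 + 1419.7824 = σ²·(σ₀² + 98574.4268)/98574.4268 = 1419.7824·107406.6672/98574.4268 = 1546.994496; SD = √(1419.7824·107406.6672/98574.4268) = 39.3319.

39.3319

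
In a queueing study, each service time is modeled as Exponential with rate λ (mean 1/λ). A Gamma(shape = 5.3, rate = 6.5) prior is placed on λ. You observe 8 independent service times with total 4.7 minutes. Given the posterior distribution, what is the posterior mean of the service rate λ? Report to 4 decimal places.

With a Gamma(shape α, rate β) prior on the exponential rate λ, the posterior after n observations with total T = Σxᵢ is Gamma(α+n, β+T).
Posterior: Gamma(5.3+8, 6.5+4.7) = Gamma(13.3, 11.2).
Posterior mean of λ = α/β = 13.3/11.2 = 1.1875.

1.1875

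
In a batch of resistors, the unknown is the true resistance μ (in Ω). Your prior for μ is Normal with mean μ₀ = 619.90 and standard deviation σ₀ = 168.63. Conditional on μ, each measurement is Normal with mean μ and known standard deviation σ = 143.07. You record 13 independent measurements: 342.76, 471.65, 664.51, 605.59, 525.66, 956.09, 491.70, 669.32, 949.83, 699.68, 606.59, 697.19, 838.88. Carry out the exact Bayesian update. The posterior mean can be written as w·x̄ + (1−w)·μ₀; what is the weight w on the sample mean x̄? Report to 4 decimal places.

0.9475

For Normal data with known variance σ², a Normal(μ₀, σ₀²) prior on μ is conjugate. Posterior precision = 1/σ₀² + n/σ²; posterior mean is the precision-weighted average of μ₀ and x̄.
σ₀² = 168.63² = 28436.0769, σ² = 143.07² = 20469.0249. Prior precision 1/σ₀² = 1/28436.0769; data precision n/σ² = 13/20469.0249.
w = (n/σ²)/(1/σ₀² + n/σ²) = n·σ₀²/(σ² + n·σ₀²) = 13·28436.0769/(20469.0249 + 13·28436.0769) = 369668.9997/390138.0246 = 0.9475.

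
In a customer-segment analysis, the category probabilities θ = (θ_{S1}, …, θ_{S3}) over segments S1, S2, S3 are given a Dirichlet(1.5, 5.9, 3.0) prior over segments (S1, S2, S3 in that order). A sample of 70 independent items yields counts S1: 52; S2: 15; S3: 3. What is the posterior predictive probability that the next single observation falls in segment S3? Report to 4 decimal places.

0.0746

The Dirichlet prior is conjugate to the Multinomial likelihood: each posterior αⱼ = prior αⱼ + observed count nⱼ.
Posterior concentration: (53.5, 20.9, 6.0), total = 80.4.
P(next = S3 | data) = α_{S3}/Σα = 0.0746.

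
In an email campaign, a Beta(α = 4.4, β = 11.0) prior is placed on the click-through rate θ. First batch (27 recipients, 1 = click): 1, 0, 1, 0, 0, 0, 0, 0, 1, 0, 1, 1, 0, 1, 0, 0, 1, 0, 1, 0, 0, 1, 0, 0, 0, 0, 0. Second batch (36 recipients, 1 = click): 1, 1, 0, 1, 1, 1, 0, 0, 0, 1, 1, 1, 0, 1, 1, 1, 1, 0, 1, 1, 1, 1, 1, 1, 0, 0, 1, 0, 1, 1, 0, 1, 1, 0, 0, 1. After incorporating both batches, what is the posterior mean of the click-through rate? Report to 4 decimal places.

The Beta prior is conjugate to a Binomial/Bernoulli likelihood; the update adds successes to α and failures to β.
After batch 1: Beta(4.4+9, 11.0+18) = Beta(13.4, 29.0).
After batch 2: Beta(13.4+24, 29.0+12) = Beta(37.4, 41.0).
Posterior mean = α/(α+β) = 37.4/78.4 = 0.4770.

0.4770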